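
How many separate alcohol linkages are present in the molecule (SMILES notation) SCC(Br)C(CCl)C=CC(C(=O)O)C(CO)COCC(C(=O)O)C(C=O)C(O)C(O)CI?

3

–SH on an sp³ carbon → thiol.
halogen on an sp³ carbon → alkyl halide.
pendant –CH2X: halogen on sp³ carbon → alkyl halide.
C=C double bond → alkene.
pendant –COOH: carbonyl C bonded to C and –OH → carboxylic acid.
pendant –CH2OH on an sp³ backbone C → alcohol.
C–O–C with sp³ carbons on both sides and no adjacent C=O → ether.
pendant –COOH: carbonyl C bonded to C and –OH → carboxylic acid.
pendant –CHO: carbonyl C bonded to C and H → aldehyde.
–OH on an sp³ carbon → alcohol (secondary).
–OH on an sp³ carbon → alcohol (secondary).
halogen on an sp³ carbon → alkyl halide.
Alcohol appears at: CH(CH2OH), CH(OH), CH(OH) → 3.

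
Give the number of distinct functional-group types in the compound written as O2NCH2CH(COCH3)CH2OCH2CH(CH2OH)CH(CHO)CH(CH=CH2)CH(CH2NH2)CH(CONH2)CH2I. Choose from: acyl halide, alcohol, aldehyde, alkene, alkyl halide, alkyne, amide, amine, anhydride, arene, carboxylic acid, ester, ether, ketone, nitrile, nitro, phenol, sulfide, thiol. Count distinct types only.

9

Taking each segment in turn:
  O2NCH2: –NO2 on carbon → nitro group.
  CH(COCH3): pendant –COCH3: carbonyl C bonded to two carbons → ketone.
  CH2OCH2: C–O–C with sp³ carbons on both sides and no adjacent C=O → ether.
  CH(CH2OH): pendant –CH2OH on an sp³ backbone C → alcohol.
  CH(CHO): pendant –CHO: carbonyl C bonded to C and H → aldehyde.
  CH(CH=CH2): pendant –CH=CH2: C=C double bond → alkene.
  CH(CH2NH2): pendant –CH2NH2: N on sp³ C, no adjacent C=O → amine.
  CH(CONH2): pendant –CONH2: carbonyl C bonded to C and N → amide.
  CH2I: halogen on an sp³ carbon → alkyl halide.
Distinct types present: alcohol, aldehyde, alkene, alkyl halide, amide, amine, ether, ketone, nitro.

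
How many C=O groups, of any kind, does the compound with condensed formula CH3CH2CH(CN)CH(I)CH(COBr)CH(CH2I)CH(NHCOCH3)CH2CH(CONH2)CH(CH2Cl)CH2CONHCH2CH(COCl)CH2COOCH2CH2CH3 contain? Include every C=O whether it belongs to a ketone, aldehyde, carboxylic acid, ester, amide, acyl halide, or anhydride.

6

CH(COBr): acyl halide, 1 C=O (running total 1).
CH(NHCOCH3): amide, 1 C=O (running total 2).
CH(CONH2): amide, 1 C=O (running total 3).
CH2CONHCH2: amide, 1 C=O (running total 4).
CH(COCl): acyl halide, 1 C=O (running total 5).
CH2COOCH2: ester, 1 C=O (running total 6).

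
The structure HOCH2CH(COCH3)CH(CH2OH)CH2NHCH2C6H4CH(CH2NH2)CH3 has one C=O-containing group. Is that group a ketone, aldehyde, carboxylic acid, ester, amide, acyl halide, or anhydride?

ketone

The carbonyl is in the CH(COCH3) segment: pendant –COCH3: carbonyl C bonded to two carbons → ketone.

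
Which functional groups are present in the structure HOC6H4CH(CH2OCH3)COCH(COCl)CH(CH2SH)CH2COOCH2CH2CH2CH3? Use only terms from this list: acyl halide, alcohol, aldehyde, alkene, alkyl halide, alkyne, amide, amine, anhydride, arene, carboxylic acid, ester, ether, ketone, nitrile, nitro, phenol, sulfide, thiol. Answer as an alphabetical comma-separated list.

Working along the chain:
  HOC6H4: –OH attached directly to an aromatic ring → phenol (not alcohol); the ring itself is an arene.
  CH(CH2OCH3): pendant –CH2OCH3: C–O–C linkage → ether.
  CO: –C(=O)– with carbon on both sides → ketone.
  CH(COCl): pendant –C(=O)X: carbonyl C bonded to C and halogen → acyl halide.
  CH(CH2SH): pendant –CH2SH → thiol.
  CH2COOCH2: –C(=O)–O–C with C on the carbonyl side → ester.

acyl halide, arene, ester, ether, ketone, phenol, thiol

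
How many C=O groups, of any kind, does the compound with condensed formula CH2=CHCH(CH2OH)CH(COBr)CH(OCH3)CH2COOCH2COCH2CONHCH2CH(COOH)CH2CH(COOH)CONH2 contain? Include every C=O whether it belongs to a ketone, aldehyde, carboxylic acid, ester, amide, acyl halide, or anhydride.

CH(COBr): acyl halide, 1 C=O (running total 1).
CH2COOCH2: ester, 1 C=O (running total 2).
CO: ketone, 1 C=O (running total 3).
CH2CONHCH2: amide, 1 C=O (running total 4).
CH(COOH): carboxylic acid, 1 C=O (running total 5).
CH(COOH): carboxylic acid, 1 C=O (running total 6).
CONH2: amide, 1 C=O (running total 7).

7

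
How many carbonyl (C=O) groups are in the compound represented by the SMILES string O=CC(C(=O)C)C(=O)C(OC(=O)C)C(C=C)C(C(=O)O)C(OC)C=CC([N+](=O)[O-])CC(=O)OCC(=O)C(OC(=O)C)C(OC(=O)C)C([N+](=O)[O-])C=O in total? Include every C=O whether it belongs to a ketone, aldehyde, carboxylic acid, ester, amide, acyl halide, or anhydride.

OHC: aldehyde, 1 C=O (running total 1).
CH(COCH3): ketone, 1 C=O (running total 2).
CO: ketone, 1 C=O (running total 3).
CH(OCOCH3): ester, 1 C=O (running total 4).
CH(COOH): carboxylic acid, 1 C=O (running total 5).
CH2COOCH2: ester, 1 C=O (running total 6).
CO: ketone, 1 C=O (running total 7).
CH(OCOCH3): ester, 1 C=O (running total 8).
CH(OCOCH3): ester, 1 C=O (running total 9).
CHO: aldehyde, 1 C=O (running total 10).

10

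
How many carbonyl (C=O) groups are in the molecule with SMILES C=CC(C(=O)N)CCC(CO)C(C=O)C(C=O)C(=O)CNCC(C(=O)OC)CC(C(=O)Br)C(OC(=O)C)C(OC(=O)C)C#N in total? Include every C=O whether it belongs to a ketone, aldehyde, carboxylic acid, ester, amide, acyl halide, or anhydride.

CH(CONH2): amide, 1 C=O (running total 1).
CH(CHO): aldehyde, 1 C=O (running total 2).
CH(CHO): aldehyde, 1 C=O (running total 3).
CO: ketone, 1 C=O (running total 4).
CH(COOCH3): ester, 1 C=O (running total 5).
CH(COBr): acyl halide, 1 C=O (running total 6).
CH(OCOCH3): ester, 1 C=O (running total 7).
CH(OCOCH3): ester, 1 C=O (running total 8).

8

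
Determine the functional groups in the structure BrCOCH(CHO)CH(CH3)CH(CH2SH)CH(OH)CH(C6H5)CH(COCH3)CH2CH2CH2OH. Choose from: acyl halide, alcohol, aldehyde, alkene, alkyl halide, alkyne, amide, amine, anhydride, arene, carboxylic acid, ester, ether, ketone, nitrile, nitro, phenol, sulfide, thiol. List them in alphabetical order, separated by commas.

–C(=O)Br: carbonyl C bonded to C and to a halogen → acyl halide (not alkyl halide).
pendant –CHO: carbonyl C bonded to C and H → aldehyde.
pendant –CH2SH → thiol.
–OH on an sp³ carbon → alcohol (secondary).
pendant –C6H5: benzene ring → arene.
pendant –COCH3: carbonyl C bonded to two carbons → ketone.
–OH on an sp³ carbon → alcohol.

acyl halide, alcohol, aldehyde, arene, ketone, thiol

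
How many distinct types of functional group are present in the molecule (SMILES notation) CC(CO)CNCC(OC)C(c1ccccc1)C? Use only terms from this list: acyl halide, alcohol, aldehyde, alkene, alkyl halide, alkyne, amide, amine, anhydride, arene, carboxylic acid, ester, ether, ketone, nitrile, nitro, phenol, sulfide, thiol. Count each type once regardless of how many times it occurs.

4

Taking each segment in turn:
  CH(CH2OH): pendant –CH2OH on an sp³ backbone C → alcohol.
  CH2NHCH2: C–N–C with sp³ carbons and no adjacent C=O → amine (secondary).
  CH(OCH3): pendant –OCH3: C–O–C with sp³ C, no adjacent C=O → ether.
  CH(C6H5): pendant –C6H5: benzene ring → arene.
Distinct types present: alcohol, amine, arene, ether.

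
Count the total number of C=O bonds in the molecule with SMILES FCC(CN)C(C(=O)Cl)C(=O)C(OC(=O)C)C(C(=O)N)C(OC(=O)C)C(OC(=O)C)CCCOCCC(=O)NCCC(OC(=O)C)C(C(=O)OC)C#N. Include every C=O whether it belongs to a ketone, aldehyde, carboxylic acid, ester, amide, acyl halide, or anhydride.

CH(COCl): acyl halide, 1 C=O (running total 1).
CO: ketone, 1 C=O (running total 2).
CH(OCOCH3): ester, 1 C=O (running total 3).
CH(CONH2): amide, 1 C=O (running total 4).
CH(OCOCH3): ester, 1 C=O (running total 5).
CH(OCOCH3): ester, 1 C=O (running total 6).
CH2CONHCH2: amide, 1 C=O (running total 7).
CH(OCOCH3): ester, 1 C=O (running total 8).
CH(COOCH3): ester, 1 C=O (running total 9).

9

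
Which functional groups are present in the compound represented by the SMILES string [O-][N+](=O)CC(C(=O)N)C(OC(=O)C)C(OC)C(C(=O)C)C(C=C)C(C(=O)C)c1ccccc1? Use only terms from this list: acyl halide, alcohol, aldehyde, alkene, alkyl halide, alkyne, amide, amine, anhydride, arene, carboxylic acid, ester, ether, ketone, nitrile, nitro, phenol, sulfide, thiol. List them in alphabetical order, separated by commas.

Taking each segment in turn:
  O2NCH2: –NO2 on carbon → nitro group.
  CH(CONH2): pendant –CONH2: carbonyl C bonded to C and N → amide.
  CH(OCOCH3): pendant –OC(=O)CH3: an acyloxy group → ester.
  CH(OCH3): pendant –OCH3: C–O–C with sp³ C, no adjacent C=O → ether.
  CH(COCH3): pendant –COCH3: carbonyl C bonded to two carbons → ketone.
  CH(CH=CH2): pendant –CH=CH2: C=C double bond → alkene.
  CH(COCH3): pendant –COCH3: carbonyl C bonded to two carbons → ketone.
  C6H5: –C6H5 phenyl ring → arene.

alkene, amide, arene, ester, ether, ketone, nitro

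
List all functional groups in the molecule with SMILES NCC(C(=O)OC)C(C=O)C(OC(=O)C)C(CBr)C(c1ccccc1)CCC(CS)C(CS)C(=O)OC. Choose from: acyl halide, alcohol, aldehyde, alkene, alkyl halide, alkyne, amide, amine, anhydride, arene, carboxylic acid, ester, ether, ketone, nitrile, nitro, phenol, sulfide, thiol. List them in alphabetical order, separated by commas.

Working along the chain:
  H2NCH2: –NH2 on an sp³ carbon with no adjacent C=O → amine.
  CH(COOCH3): pendant –COOCH3: carbonyl C bonded to C and –OCH3 → ester.
  CH(CHO): pendant –CHO: carbonyl C bonded to C and H → aldehyde.
  CH(OCOCH3): pendant –OC(=O)CH3: an acyloxy group → ester.
  CH(CH2Br): pendant –CH2X: halogen on sp³ carbon → alkyl halide.
  CH(C6H5): pendant –C6H5: benzene ring → arene.
  CH(CH2SH): pendant –CH2SH → thiol.
  CH(CH2SH): pendant –CH2SH → thiol.
  COOCH3: –C(=O)OCH3: carbonyl C bonded to C and to –OCH3 → ester (not ketone + ether).

aldehyde, alkyl halide, amine, arene, ester, thiol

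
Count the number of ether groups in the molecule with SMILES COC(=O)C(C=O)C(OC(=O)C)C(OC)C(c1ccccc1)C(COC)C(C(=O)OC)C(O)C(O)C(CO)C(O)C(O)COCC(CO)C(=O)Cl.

Working along the chain:
  CH3OOC: CH3O–C(=O)–: carbonyl C bonded to C and to –OCH3 → ester (not ketone + ether).
  CH(CHO): pendant –CHO: carbonyl C bonded to C and H → aldehyde.
  CH(OCOCH3): pendant –OC(=O)CH3: an acyloxy group → ester.
  CH(OCH3): pendant –OCH3: C–O–C with sp³ C, no adjacent C=O → ether.
  CH(C6H5): pendant –C6H5: benzene ring → arene.
  CH(CH2OCH3): pendant –CH2OCH3: C–O–C linkage → ether.
  CH(COOCH3): pendant –COOCH3: carbonyl C bonded to C and –OCH3 → ester.
  CH(OH): –OH on an sp³ carbon → alcohol (secondary).
  CH(OH): –OH on an sp³ carbon → alcohol (secondary).
  CH(CH2OH): pendant –CH2OH on an sp³ backbone C → alcohol.
  CH(OH): –OH on an sp³ carbon → alcohol (secondary).
  CH(OH): –OH on an sp³ carbon → alcohol (secondary).
  CH2OCH2: C–O–C with sp³ carbons on both sides and no adjacent C=O → ether.
  CH(CH2OH): pendant –CH2OH on an sp³ backbone C → alcohol.
  COCl: –C(=O)Cl: carbonyl C bonded to C and to a halogen → acyl halide (not alkyl halide).
Ether appears at: CH(OCH3), CH(CH2OCH3), CH2OCH2 → 3.

3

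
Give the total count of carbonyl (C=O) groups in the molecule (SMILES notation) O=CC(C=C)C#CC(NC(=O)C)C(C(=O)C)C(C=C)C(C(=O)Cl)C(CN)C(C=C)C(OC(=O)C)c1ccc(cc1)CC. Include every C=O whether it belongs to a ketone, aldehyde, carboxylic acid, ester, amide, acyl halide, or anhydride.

5

OHC: aldehyde, 1 C=O (running total 1).
CH(NHCOCH3): amide, 1 C=O (running total 2).
CH(COCH3): ketone, 1 C=O (running total 3).
CH(COCl): acyl halide, 1 C=O (running total 4).
CH(OCOCH3): ester, 1 C=O (running total 5).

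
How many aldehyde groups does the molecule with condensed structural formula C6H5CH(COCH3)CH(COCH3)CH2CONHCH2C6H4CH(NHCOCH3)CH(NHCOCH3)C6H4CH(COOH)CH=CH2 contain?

0

Reading the structure from left to right:
  C6H5: C6H5– phenyl ring → arene.
  CH(COCH3): pendant –COCH3: carbonyl C bonded to two carbons → ketone.
  CH(COCH3): pendant –COCH3: carbonyl C bonded to two carbons → ketone.
  CH2CONHCH2: –C(=O)–N– linkage → amide (the N is not an amine).
  C6H4: para-disubstituted benzene ring → arene.
  CH(NHCOCH3): pendant –NHC(=O)CH3: N bonded to a carbonyl → amide (not amine).
  CH(NHCOCH3): pendant –NHC(=O)CH3: N bonded to a carbonyl → amide (not amine).
  C6H4: para-disubstituted benzene ring → arene.
  CH(COOH): pendant –COOH: carbonyl C bonded to C and –OH → carboxylic acid.
  CH=CH2: C=C double bond → alkene.
No segment is a aldehyde: CH(COCH3) is ketone, not aldehyde; CH(COCH3) is ketone, not aldehyde; CH(COOH) is carboxylic acid, not aldehyde. → 0.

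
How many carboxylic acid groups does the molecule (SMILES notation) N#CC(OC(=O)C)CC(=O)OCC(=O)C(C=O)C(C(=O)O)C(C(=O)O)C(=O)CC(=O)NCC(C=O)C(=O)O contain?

3

Working along the chain:
  N≡C: N≡C–: carbon triple-bonded to nitrogen → nitrile.
  CH(OCOCH3): pendant –OC(=O)CH3: an acyloxy group → ester.
  CH2COOCH2: –C(=O)–O–C with C on the carbonyl side → ester.
  CO: –C(=O)– with carbon on both sides → ketone.
  CH(CHO): pendant –CHO: carbonyl C bonded to C and H → aldehyde.
  CH(COOH): pendant –COOH: carbonyl C bonded to C and –OH → carboxylic acid.
  CH(COOH): pendant –COOH: carbonyl C bonded to C and –OH → carboxylic acid.
  CO: –C(=O)– with carbon on both sides → ketone.
  CH2CONHCH2: –C(=O)–N– linkage → amide (the N is not an amine).
  CH(CHO): pendant –CHO: carbonyl C bonded to C and H → aldehyde.
  COOH: –COOH: carbonyl C bonded to –OH and C → carboxylic acid (the –OH is not a separate alcohol).
Carboxylic acid appears at: CH(COOH), CH(COOH), COOH → 3.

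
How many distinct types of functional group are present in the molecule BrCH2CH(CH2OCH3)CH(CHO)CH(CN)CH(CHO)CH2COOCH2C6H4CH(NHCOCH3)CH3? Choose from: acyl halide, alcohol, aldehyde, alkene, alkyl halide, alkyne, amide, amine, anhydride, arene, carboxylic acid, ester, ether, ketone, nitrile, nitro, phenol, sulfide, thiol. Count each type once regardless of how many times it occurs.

Working along the chain:
  BrCH2: halogen on an sp³ carbon → alkyl halide.
  CH(CH2OCH3): pendant –CH2OCH3: C–O–C linkage → ether.
  CH(CHO): pendant –CHO: carbonyl C bonded to C and H → aldehyde.
  CH(CN): pendant –C≡N: nitrile.
  CH(CHO): pendant –CHO: carbonyl C bonded to C and H → aldehyde.
  CH2COOCH2: –C(=O)–O–C with C on the carbonyl side → ester.
  C6H4: para-disubstituted benzene ring → arene.
  CH(NHCOCH3): pendant –NHC(=O)CH3: N bonded to a carbonyl → amide (not amine).
Distinct types present: aldehyde, alkyl halide, amide, arene, ester, ether, nitrile.

7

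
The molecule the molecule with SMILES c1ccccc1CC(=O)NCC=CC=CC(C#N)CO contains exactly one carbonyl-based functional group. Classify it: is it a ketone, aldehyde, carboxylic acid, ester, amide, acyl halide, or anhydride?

The carbonyl is in the CH2CONHCH2 segment: –C(=O)–N– linkage → amide (the N is not an amine).

amide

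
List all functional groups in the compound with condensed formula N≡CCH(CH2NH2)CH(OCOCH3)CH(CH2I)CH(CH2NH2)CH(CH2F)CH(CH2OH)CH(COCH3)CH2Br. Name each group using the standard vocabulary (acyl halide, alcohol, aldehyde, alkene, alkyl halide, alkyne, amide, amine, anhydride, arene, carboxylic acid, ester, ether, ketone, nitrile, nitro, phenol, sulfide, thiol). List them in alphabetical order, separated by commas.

alcohol, alkyl halide, amine, ester, ketone, nitrile

Reading the structure from left to right:
  N≡C: N≡C–: carbon triple-bonded to nitrogen → nitrile.
  CH(CH2NH2): pendant –CH2NH2: N on sp³ C, no adjacent C=O → amine.
  CH(OCOCH3): pendant –OC(=O)CH3: an acyloxy group → ester.
  CH(CH2I): pendant –CH2X: halogen on sp³ carbon → alkyl halide.
  CH(CH2NH2): pendant –CH2NH2: N on sp³ C, no adjacent C=O → amine.
  CH(CH2F): pendant –CH2X: halogen on sp³ carbon → alkyl halide.
  CH(CH2OH): pendant –CH2OH on an sp³ backbone C → alcohol.
  CH(COCH3): pendant –COCH3: carbonyl C bonded to two carbons → ketone.
  CH2Br: halogen on an sp³ carbon → alkyl halide.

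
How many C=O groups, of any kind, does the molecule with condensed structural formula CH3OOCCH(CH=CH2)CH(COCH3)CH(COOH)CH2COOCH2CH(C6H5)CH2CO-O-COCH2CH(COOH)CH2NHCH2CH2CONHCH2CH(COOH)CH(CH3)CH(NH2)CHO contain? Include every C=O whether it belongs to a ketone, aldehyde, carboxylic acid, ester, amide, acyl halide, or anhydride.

CH3OOC: ester, 1 C=O (running total 1).
CH(COCH3): ketone, 1 C=O (running total 2).
CH(COOH): carboxylic acid, 1 C=O (running total 3).
CH2COOCH2: ester, 1 C=O (running total 4).
CH2CO-O-COCH2: anhydride, 2 C=O (running total 6).
CH(COOH): carboxylic acid, 1 C=O (running total 7).
CH2CONHCH2: amide, 1 C=O (running total 8).
CH(COOH): carboxylic acid, 1 C=O (running total 9).
CHO: aldehyde, 1 C=O (running total 10).

10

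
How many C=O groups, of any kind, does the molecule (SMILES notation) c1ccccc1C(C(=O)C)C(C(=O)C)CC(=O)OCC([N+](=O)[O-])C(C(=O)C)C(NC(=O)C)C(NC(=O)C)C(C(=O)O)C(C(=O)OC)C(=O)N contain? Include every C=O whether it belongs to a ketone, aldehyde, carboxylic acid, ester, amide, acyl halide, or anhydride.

CH(COCH3): ketone, 1 C=O (running total 1).
CH(COCH3): ketone, 1 C=O (running total 2).
CH2COOCH2: ester, 1 C=O (running total 3).
CH(COCH3): ketone, 1 C=O (running total 4).
CH(NHCOCH3): amide, 1 C=O (running total 5).
CH(NHCOCH3): amide, 1 C=O (running total 6).
CH(COOH): carboxylic acid, 1 C=O (running total 7).
CH(COOCH3): ester, 1 C=O (running total 8).
CONH2: amide, 1 C=O (running total 9).

9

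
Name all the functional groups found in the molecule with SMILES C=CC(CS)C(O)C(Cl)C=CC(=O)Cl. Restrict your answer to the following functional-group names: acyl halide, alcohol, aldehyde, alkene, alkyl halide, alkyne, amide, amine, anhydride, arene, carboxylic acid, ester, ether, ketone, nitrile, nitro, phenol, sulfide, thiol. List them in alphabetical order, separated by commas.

acyl halide, alcohol, alkene, alkyl halide, thiol

C=C double bond → alkene.
pendant –CH2SH → thiol.
–OH on an sp³ carbon → alcohol (secondary).
halogen on an sp³ carbon → alkyl halide.
C=C double bond → alkene.
–C(=O)Cl: carbonyl C bonded to C and to a halogen → acyl halide (not alkyl halide).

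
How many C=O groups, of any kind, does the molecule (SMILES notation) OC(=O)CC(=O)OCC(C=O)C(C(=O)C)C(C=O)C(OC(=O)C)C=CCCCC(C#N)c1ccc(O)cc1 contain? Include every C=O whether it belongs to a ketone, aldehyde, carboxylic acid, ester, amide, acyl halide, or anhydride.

6

HOOC: carboxylic acid, 1 C=O (running total 1).
CH2COOCH2: ester, 1 C=O (running total 2).
CH(CHO): aldehyde, 1 C=O (running total 3).
CH(COCH3): ketone, 1 C=O (running total 4).
CH(CHO): aldehyde, 1 C=O (running total 5).
CH(OCOCH3): ester, 1 C=O (running total 6).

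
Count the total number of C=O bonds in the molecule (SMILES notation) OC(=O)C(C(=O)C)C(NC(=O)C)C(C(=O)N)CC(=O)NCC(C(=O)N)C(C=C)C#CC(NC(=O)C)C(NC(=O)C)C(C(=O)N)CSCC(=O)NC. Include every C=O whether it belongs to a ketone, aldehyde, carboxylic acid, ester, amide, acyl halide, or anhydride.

10

HOOC: carboxylic acid, 1 C=O (running total 1).
CH(COCH3): ketone, 1 C=O (running total 2).
CH(NHCOCH3): amide, 1 C=O (running total 3).
CH(CONH2): amide, 1 C=O (running total 4).
CH2CONHCH2: amide, 1 C=O (running total 5).
CH(CONH2): amide, 1 C=O (running total 6).
CH(NHCOCH3): amide, 1 C=O (running total 7).
CH(NHCOCH3): amide, 1 C=O (running total 8).
CH(CONH2): amide, 1 C=O (running total 9).
CONHCH3: amide, 1 C=O (running total 10).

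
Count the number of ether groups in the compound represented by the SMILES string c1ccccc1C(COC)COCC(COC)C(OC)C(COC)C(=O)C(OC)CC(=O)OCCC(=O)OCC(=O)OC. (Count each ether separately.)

Taking each segment in turn:
  C6H5: C6H5– phenyl ring → arene.
  CH(CH2OCH3): pendant –CH2OCH3: C–O–C linkage → ether.
  CH2OCH2: C–O–C with sp³ carbons on both sides and no adjacent C=O → ether.
  CH(CH2OCH3): pendant –CH2OCH3: C–O–C linkage → ether.
  CH(OCH3): pendant –OCH3: C–O–C with sp³ C, no adjacent C=O → ether.
  CH(CH2OCH3): pendant –CH2OCH3: C–O–C linkage → ether.
  CO: –C(=O)– with carbon on both sides → ketone.
  CH(OCH3): pendant –OCH3: C–O–C with sp³ C, no adjacent C=O → ether.
  CH2COOCH2: –C(=O)–O–C with C on the carbonyl side → ester.
  CH2COOCH2: –C(=O)–O–C with C on the carbonyl side → ester.
  COOCH3: –C(=O)OCH3: carbonyl C bonded to C and to –OCH3 → ester (not ketone + ether).
Ether appears at: CH(CH2OCH3), CH2OCH2, CH(CH2OCH3), CH(OCH3), CH(CH2OCH3), CH(OCH3) → 6.

6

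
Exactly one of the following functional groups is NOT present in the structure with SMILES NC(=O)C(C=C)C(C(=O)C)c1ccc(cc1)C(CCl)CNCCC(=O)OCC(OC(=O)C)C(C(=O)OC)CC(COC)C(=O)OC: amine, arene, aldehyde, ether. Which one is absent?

aldehyde

ether: present (CH(CH2OCH3) — pendant –CH2OCH3: C–O–C linkage → ether).
arene: present (C6H4 — para-disubstituted benzene ring → arene).
amine: present (CH2NHCH2 — C–N–C with sp³ carbons and no adjacent C=O → amine (secondary)).
aldehyde: absent. In CH(COCH3), the carbonyl carbon is bonded to two carbons, so it is a ketone, not an aldehyde.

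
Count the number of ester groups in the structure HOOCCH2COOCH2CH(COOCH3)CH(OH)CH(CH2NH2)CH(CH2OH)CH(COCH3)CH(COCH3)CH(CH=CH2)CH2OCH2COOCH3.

Taking each segment in turn:
  HOOC: –COOH: carbonyl C bonded to –OH and C → carboxylic acid (the –OH is not a separate alcohol).
  CH2COOCH2: –C(=O)–O–C with C on the carbonyl side → ester.
  CH(COOCH3): pendant –COOCH3: carbonyl C bonded to C and –OCH3 → ester.
  CH(OH): –OH on an sp³ carbon → alcohol (secondary).
  CH(CH2NH2): pendant –CH2NH2: N on sp³ C, no adjacent C=O → amine.
  CH(CH2OH): pendant –CH2OH on an sp³ backbone C → alcohol.
  CH(COCH3): pendant –COCH3: carbonyl C bonded to two carbons → ketone.
  CH(COCH3): pendant –COCH3: carbonyl C bonded to two carbons → ketone.
  CH(CH=CH2): pendant –CH=CH2: C=C double bond → alkene.
  CH2OCH2: C–O–C with sp³ carbons on both sides and no adjacent C=O → ether.
  COOCH3: –C(=O)OCH3: carbonyl C bonded to C and to –OCH3 → ester (not ketone + ether).
Ester appears at: CH2COOCH2, CH(COOCH3), COOCH3 → 3.

3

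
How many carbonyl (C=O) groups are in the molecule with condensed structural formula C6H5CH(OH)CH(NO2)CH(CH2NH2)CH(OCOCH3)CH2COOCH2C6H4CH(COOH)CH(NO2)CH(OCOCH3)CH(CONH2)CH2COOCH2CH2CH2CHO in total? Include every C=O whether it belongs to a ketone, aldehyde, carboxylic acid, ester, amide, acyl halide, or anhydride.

CH(OCOCH3): ester, 1 C=O (running total 1).
CH2COOCH2: ester, 1 C=O (running total 2).
CH(COOH): carboxylic acid, 1 C=O (running total 3).
CH(OCOCH3): ester, 1 C=O (running total 4).
CH(CONH2): amide, 1 C=O (running total 5).
CH2COOCH2: ester, 1 C=O (running total 6).
CHO: aldehyde, 1 C=O (running total 7).

7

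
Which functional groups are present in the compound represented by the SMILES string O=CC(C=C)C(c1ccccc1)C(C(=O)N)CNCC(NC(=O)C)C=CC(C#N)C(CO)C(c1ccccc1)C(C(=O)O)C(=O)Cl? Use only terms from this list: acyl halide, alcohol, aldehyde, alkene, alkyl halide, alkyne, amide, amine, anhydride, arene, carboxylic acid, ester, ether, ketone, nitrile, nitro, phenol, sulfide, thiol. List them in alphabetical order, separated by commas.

Taking each segment in turn:
  OHC: terminal –CHO: carbonyl C bonded to H and C → aldehyde.
  CH(CH=CH2): pendant –CH=CH2: C=C double bond → alkene.
  CH(C6H5): pendant –C6H5: benzene ring → arene.
  CH(CONH2): pendant –CONH2: carbonyl C bonded to C and N → amide.
  CH2NHCH2: C–N–C with sp³ carbons and no adjacent C=O → amine (secondary).
  CH(NHCOCH3): pendant –NHC(=O)CH3: N bonded to a carbonyl → amide (not amine).
  CH=CH: C=C double bond → alkene.
  CH(CN): pendant –C≡N: nitrile.
  CH(CH2OH): pendant –CH2OH on an sp³ backbone C → alcohol.
  CH(C6H5): pendant –C6H5: benzene ring → arene.
  CH(COOH): pendant –COOH: carbonyl C bonded to C and –OH → carboxylic acid.
  COCl: –C(=O)Cl: carbonyl C bonded to C and to a halogen → acyl halide (not alkyl halide).

acyl halide, alcohol, aldehyde, alkene, amide, amine, arene, carboxylic acid, nitrile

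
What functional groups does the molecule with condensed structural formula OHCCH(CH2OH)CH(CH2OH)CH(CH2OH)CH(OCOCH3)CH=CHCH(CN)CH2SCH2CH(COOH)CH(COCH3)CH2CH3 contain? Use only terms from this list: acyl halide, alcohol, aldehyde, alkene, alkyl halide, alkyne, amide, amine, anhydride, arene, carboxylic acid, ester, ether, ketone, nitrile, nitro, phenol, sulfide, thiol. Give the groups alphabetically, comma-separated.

Reading the structure from left to right:
  OHC: terminal –CHO: carbonyl C bonded to H and C → aldehyde.
  CH(CH2OH): pendant –CH2OH on an sp³ backbone C → alcohol.
  CH(CH2OH): pendant –CH2OH on an sp³ backbone C → alcohol.
  CH(CH2OH): pendant –CH2OH on an sp³ backbone C → alcohol.
  CH(OCOCH3): pendant –OC(=O)CH3: an acyloxy group → ester.
  CH=CH: C=C double bond → alkene.
  CH(CN): pendant –C≡N: nitrile.
  CH2SCH2: C–S–C linkage → sulfide (thioether).
  CH(COOH): pendant –COOH: carbonyl C bonded to C and –OH → carboxylic acid.
  CH(COCH3): pendant –COCH3: carbonyl C bonded to two carbons → ketone.

alcohol, aldehyde, alkene, carboxylic acid, ester, ketone, nitrile, sulfide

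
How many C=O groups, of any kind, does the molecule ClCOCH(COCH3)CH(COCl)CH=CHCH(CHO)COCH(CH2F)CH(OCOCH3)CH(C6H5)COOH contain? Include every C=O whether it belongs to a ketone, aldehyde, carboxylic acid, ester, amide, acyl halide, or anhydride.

7

ClCO: acyl halide, 1 C=O (running total 1).
CH(COCH3): ketone, 1 C=O (running total 2).
CH(COCl): acyl halide, 1 C=O (running total 3).
CH(CHO): aldehyde, 1 C=O (running total 4).
CO: ketone, 1 C=O (running total 5).
CH(OCOCH3): ester, 1 C=O (running total 6).
COOH: carboxylic acid, 1 C=O (running total 7).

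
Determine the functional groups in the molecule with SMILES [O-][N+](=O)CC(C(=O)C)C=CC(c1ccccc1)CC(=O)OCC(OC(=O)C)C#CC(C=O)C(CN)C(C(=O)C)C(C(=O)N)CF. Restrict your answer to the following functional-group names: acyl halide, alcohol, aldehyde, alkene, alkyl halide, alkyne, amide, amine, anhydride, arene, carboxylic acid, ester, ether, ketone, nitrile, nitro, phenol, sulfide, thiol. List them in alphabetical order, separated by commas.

–NO2 on carbon → nitro group.
pendant –COCH3: carbonyl C bonded to two carbons → ketone.
C=C double bond → alkene.
pendant –C6H5: benzene ring → arene.
–C(=O)–O–C with C on the carbonyl side → ester.
pendant –OC(=O)CH3: an acyloxy group → ester.
C≡C triple bond → alkyne.
pendant –CHO: carbonyl C bonded to C and H → aldehyde.
pendant –CH2NH2: N on sp³ C, no adjacent C=O → amine.
pendant –COCH3: carbonyl C bonded to two carbons → ketone.
pendant –CONH2: carbonyl C bonded to C and N → amide.
halogen on an sp³ carbon → alkyl halide.

aldehyde, alkene, alkyl halide, alkyne, amide, amine, arene, ester, ketone, nitro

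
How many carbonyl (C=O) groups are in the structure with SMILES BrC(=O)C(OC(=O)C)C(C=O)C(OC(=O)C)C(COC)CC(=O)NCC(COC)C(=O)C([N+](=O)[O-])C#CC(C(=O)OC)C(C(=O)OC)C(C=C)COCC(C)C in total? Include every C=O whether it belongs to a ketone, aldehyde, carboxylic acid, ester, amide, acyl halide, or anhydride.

BrCO: acyl halide, 1 C=O (running total 1).
CH(OCOCH3): ester, 1 C=O (running total 2).
CH(CHO): aldehyde, 1 C=O (running total 3).
CH(OCOCH3): ester, 1 C=O (running total 4).
CH2CONHCH2: amide, 1 C=O (running total 5).
CO: ketone, 1 C=O (running total 6).
CH(COOCH3): ester, 1 C=O (running total 7).
CH(COOCH3): ester, 1 C=O (running total 8).

8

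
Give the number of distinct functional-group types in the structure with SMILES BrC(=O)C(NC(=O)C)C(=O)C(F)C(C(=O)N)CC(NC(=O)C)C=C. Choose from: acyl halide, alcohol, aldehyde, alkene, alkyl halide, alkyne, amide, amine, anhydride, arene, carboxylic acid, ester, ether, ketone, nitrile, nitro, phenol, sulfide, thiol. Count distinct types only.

5

–C(=O)Br: carbonyl C bonded to C and to a halogen → acyl halide (not alkyl halide).
pendant –NHC(=O)CH3: N bonded to a carbonyl → amide (not amine).
–C(=O)– with carbon on both sides → ketone.
halogen on an sp³ carbon → alkyl halide.
pendant –CONH2: carbonyl C bonded to C and N → amide.
pendant –NHC(=O)CH3: N bonded to a carbonyl → amide (not amine).
C=C double bond → alkene.
Distinct types present: acyl halide, alkene, alkyl halide, amide, ketone.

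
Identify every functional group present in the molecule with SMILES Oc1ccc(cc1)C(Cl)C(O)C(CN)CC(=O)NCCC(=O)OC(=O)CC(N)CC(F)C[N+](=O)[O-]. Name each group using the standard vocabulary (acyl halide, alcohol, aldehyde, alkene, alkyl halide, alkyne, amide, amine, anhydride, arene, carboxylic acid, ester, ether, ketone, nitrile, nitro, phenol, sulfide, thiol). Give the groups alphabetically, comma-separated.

Working along the chain:
  HOC6H4: –OH attached directly to an aromatic ring → phenol (not alcohol); the ring itself is an arene.
  CH(Cl): halogen on an sp³ carbon → alkyl halide.
  CH(OH): –OH on an sp³ carbon → alcohol (secondary).
  CH(CH2NH2): pendant –CH2NH2: N on sp³ C, no adjacent C=O → amine.
  CH2CONHCH2: –C(=O)–N– linkage → amide (the N is not an amine).
  CH2CO-O-COCH2: two acyl groups sharing one oxygen, –C(=O)–O–C(=O)– → anhydride.
  CH(NH2): –NH2 on an sp³ carbon with no adjacent C=O → amine.
  CH(F): halogen on an sp³ carbon → alkyl halide.
  CH2NO2: –NO2 on carbon → nitro group.

alcohol, alkyl halide, amide, amine, anhydride, arene, nitro, phenol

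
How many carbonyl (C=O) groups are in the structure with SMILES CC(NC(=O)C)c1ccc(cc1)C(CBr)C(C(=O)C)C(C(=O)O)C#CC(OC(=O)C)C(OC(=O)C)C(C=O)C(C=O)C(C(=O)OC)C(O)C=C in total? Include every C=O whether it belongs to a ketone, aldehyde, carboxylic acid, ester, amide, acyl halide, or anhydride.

8

CH(NHCOCH3): amide, 1 C=O (running total 1).
CH(COCH3): ketone, 1 C=O (running total 2).
CH(COOH): carboxylic acid, 1 C=O (running total 3).
CH(OCOCH3): ester, 1 C=O (running total 4).
CH(OCOCH3): ester, 1 C=O (running total 5).
CH(CHO): aldehyde, 1 C=O (running total 6).
CH(CHO): aldehyde, 1 C=O (running total 7).
CH(COOCH3): ester, 1 C=O (running total 8).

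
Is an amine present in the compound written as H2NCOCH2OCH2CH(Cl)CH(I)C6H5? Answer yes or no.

no

Reading the structure from left to right:
  H2NCO: –C(=O)NH2: carbonyl C bonded to C and to N → amide (the N is not a separate amine).
  CH2OCH2: C–O–C with sp³ carbons on both sides and no adjacent C=O → ether.
  CH(Cl): halogen on an sp³ carbon → alkyl halide.
  CH(I): halogen on an sp³ carbon → alkyl halide.
  C6H5: –C6H5 phenyl ring → arene.
In H2NCO, the nitrogen is bonded directly to a carbonyl carbon, making it part of an amide, not a free amine.
The groups actually present are: alkyl halide, amide, arene, ether.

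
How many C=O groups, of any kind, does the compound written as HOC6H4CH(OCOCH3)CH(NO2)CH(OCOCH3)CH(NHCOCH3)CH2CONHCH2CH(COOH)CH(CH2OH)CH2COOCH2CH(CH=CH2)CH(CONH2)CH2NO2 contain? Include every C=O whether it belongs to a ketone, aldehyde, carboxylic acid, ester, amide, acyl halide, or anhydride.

CH(OCOCH3): ester, 1 C=O (running total 1).
CH(OCOCH3): ester, 1 C=O (running total 2).
CH(NHCOCH3): amide, 1 C=O (running total 3).
CH2CONHCH2: amide, 1 C=O (running total 4).
CH(COOH): carboxylic acid, 1 C=O (running total 5).
CH2COOCH2: ester, 1 C=O (running total 6).
CH(CONH2): amide, 1 C=O (running total 7).

7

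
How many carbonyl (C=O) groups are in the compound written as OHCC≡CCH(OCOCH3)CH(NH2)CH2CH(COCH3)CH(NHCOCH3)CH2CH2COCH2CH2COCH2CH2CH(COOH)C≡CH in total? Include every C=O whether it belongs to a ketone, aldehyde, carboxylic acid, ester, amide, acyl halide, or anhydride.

7

OHC: aldehyde, 1 C=O (running total 1).
CH(OCOCH3): ester, 1 C=O (running total 2).
CH(COCH3): ketone, 1 C=O (running total 3).
CH(NHCOCH3): amide, 1 C=O (running total 4).
CO: ketone, 1 C=O (running total 5).
CO: ketone, 1 C=O (running total 6).
CH(COOH): carboxylic acid, 1 C=O (running total 7).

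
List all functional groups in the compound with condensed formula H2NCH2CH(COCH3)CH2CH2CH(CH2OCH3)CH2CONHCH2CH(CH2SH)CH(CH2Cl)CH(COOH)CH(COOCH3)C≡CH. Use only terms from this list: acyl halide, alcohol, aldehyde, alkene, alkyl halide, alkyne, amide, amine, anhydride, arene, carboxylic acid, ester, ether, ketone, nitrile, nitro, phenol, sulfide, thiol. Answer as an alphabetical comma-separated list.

Taking each segment in turn:
  H2NCH2: –NH2 on an sp³ carbon with no adjacent C=O → amine.
  CH(COCH3): pendant –COCH3: carbonyl C bonded to two carbons → ketone.
  CH(CH2OCH3): pendant –CH2OCH3: C–O–C linkage → ether.
  CH2CONHCH2: –C(=O)–N– linkage → amide (the N is not an amine).
  CH(CH2SH): pendant –CH2SH → thiol.
  CH(CH2Cl): pendant –CH2X: halogen on sp³ carbon → alkyl halide.
  CH(COOH): pendant –COOH: carbonyl C bonded to C and –OH → carboxylic acid.
  CH(COOCH3): pendant –COOCH3: carbonyl C bonded to C and –OCH3 → ester.
  C≡CH: C≡C triple bond → alkyne.

alkyl halide, alkyne, amide, amine, carboxylic acid, ester, ether, ketone, thiol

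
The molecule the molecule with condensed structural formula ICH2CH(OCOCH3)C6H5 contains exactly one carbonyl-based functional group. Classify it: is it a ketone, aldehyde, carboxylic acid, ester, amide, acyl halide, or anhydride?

ester

The carbonyl is in the CH(OCOCH3) segment: pendant –OC(=O)CH3: an acyloxy group → ester.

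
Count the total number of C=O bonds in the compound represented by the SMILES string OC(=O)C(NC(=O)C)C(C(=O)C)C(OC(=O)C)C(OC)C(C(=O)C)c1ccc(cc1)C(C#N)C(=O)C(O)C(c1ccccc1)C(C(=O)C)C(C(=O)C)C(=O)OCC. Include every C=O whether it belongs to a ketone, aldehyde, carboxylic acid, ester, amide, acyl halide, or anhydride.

9

HOOC: carboxylic acid, 1 C=O (running total 1).
CH(NHCOCH3): amide, 1 C=O (running total 2).
CH(COCH3): ketone, 1 C=O (running total 3).
CH(OCOCH3): ester, 1 C=O (running total 4).
CH(COCH3): ketone, 1 C=O (running total 5).
CO: ketone, 1 C=O (running total 6).
CH(COCH3): ketone, 1 C=O (running total 7).
CH(COCH3): ketone, 1 C=O (running total 8).
COOCH2CH3: ester, 1 C=O (running total 9).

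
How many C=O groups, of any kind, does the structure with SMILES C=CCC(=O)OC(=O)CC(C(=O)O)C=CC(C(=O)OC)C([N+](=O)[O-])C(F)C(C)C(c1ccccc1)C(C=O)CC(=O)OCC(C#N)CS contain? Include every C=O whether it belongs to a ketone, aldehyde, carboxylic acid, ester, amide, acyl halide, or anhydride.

CH2CO-O-COCH2: anhydride, 2 C=O (running total 2).
CH(COOH): carboxylic acid, 1 C=O (running total 3).
CH(COOCH3): ester, 1 C=O (running total 4).
CH(CHO): aldehyde, 1 C=O (running total 5).
CH2COOCH2: ester, 1 C=O (running total 6).

6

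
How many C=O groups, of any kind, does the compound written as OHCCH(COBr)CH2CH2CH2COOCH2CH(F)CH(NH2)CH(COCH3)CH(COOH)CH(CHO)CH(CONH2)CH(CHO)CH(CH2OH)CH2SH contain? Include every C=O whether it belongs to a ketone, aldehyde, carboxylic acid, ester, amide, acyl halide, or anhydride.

OHC: aldehyde, 1 C=O (running total 1).
CH(COBr): acyl halide, 1 C=O (running total 2).
CH2COOCH2: ester, 1 C=O (running total 3).
CH(COCH3): ketone, 1 C=O (running total 4).
CH(COOH): carboxylic acid, 1 C=O (running total 5).
CH(CHO): aldehyde, 1 C=O (running total 6).
CH(CONH2): amide, 1 C=O (running total 7).
CH(CHO): aldehyde, 1 C=O (running total 8).

8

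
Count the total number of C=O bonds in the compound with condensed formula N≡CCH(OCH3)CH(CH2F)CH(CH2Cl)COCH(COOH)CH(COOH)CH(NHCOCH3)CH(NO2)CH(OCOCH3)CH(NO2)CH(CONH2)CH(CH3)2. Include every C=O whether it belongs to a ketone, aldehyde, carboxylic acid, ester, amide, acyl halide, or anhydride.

6

CO: ketone, 1 C=O (running total 1).
CH(COOH): carboxylic acid, 1 C=O (running total 2).
CH(COOH): carboxylic acid, 1 C=O (running total 3).
CH(NHCOCH3): amide, 1 C=O (running total 4).
CH(OCOCH3): ester, 1 C=O (running total 5).
CH(CONH2): amide, 1 C=O (running total 6).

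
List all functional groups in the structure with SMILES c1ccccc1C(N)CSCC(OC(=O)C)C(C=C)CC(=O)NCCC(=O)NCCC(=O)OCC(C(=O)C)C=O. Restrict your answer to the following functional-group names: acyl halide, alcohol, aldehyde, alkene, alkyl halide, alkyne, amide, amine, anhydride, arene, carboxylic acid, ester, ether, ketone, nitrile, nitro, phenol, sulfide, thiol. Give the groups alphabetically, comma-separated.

Reading the structure from left to right:
  C6H5: C6H5– phenyl ring → arene.
  CH(NH2): –NH2 on an sp³ carbon with no adjacent C=O → amine.
  CH2SCH2: C–S–C linkage → sulfide (thioether).
  CH(OCOCH3): pendant –OC(=O)CH3: an acyloxy group → ester.
  CH(CH=CH2): pendant –CH=CH2: C=C double bond → alkene.
  CH2CONHCH2: –C(=O)–N– linkage → amide (the N is not an amine).
  CH2CONHCH2: –C(=O)–N– linkage → amide (the N is not an amine).
  CH2COOCH2: –C(=O)–O–C with C on the carbonyl side → ester.
  CH(COCH3): pendant –COCH3: carbonyl C bonded to two carbons → ketone.
  CHO: terminal –CHO: carbonyl C bonded to H and C → aldehyde.

aldehyde, alkene, amide, amine, arene, ester, ketone, sulfide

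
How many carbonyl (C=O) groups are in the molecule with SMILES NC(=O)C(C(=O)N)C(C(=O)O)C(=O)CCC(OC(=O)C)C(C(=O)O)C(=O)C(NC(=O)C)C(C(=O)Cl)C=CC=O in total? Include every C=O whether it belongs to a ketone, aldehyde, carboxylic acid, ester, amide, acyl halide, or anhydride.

10

H2NCO: amide, 1 C=O (running total 1).
CH(CONH2): amide, 1 C=O (running total 2).
CH(COOH): carboxylic acid, 1 C=O (running total 3).
CO: ketone, 1 C=O (running total 4).
CH(OCOCH3): ester, 1 C=O (running total 5).
CH(COOH): carboxylic acid, 1 C=O (running total 6).
CO: ketone, 1 C=O (running total 7).
CH(NHCOCH3): amide, 1 C=O (running total 8).
CH(COCl): acyl halide, 1 C=O (running total 9).
CHO: aldehyde, 1 C=O (running total 10).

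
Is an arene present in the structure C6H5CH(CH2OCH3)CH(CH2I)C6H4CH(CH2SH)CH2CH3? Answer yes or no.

yes

C6H5– phenyl ring → arene.
pendant –CH2OCH3: C–O–C linkage → ether.
pendant –CH2X: halogen on sp³ carbon → alkyl halide.
para-disubstituted benzene ring → arene.
pendant –CH2SH → thiol.
The C6H5 segment supplies the arene: C6H5– phenyl ring → arene.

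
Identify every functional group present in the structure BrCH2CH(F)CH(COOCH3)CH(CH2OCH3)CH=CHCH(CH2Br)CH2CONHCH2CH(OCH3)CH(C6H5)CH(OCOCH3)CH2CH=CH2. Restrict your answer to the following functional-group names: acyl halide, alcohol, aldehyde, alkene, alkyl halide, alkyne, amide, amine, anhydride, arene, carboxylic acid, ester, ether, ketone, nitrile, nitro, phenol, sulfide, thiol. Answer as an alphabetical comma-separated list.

halogen on an sp³ carbon → alkyl halide.
halogen on an sp³ carbon → alkyl halide.
pendant –COOCH3: carbonyl C bonded to C and –OCH3 → ester.
pendant –CH2OCH3: C–O–C linkage → ether.
C=C double bond → alkene.
pendant –CH2X: halogen on sp³ carbon → alkyl halide.
–C(=O)–N– linkage → amide (the N is not an amine).
pendant –OCH3: C–O–C with sp³ C, no adjacent C=O → ether.
pendant –C6H5: benzene ring → arene.
pendant –OC(=O)CH3: an acyloxy group → ester.
C=C double bond → alkene.

alkene, alkyl halide, amide, arene, ester, ether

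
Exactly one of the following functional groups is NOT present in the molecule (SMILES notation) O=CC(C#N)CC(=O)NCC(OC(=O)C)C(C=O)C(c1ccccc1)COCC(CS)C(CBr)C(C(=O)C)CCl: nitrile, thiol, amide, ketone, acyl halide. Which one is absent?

nitrile: present (CH(CN) — pendant –C≡N: nitrile).
ketone: present (CH(COCH3) — pendant –COCH3: carbonyl C bonded to two carbons → ketone).
thiol: present (CH(CH2SH) — pendant –CH2SH → thiol).
amide: present (CH2CONHCH2 — –C(=O)–N– linkage → amide (the N is not an amine)).
acyl halide: no segment matches this pattern.

acyl halide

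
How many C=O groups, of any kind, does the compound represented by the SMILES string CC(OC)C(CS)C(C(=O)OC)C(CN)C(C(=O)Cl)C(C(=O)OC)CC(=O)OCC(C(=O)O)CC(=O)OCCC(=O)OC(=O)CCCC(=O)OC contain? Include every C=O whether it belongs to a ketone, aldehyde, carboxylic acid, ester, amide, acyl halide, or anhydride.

9

CH(COOCH3): ester, 1 C=O (running total 1).
CH(COCl): acyl halide, 1 C=O (running total 2).
CH(COOCH3): ester, 1 C=O (running total 3).
CH2COOCH2: ester, 1 C=O (running total 4).
CH(COOH): carboxylic acid, 1 C=O (running total 5).
CH2COOCH2: ester, 1 C=O (running total 6).
CH2CO-O-COCH2: anhydride, 2 C=O (running total 8).
COOCH3: ester, 1 C=O (running total 9).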